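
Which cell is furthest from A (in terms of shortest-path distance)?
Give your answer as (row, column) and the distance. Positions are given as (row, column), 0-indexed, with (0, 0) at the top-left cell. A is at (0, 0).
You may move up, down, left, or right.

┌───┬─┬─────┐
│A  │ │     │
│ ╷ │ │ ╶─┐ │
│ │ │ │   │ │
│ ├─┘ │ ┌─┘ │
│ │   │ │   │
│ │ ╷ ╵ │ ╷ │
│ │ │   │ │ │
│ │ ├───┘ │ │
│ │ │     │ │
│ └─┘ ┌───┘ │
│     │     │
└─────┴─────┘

Computing BFS distances from A to all cells:
Furthest cell: (4, 1)
Distance: 25 steps

Path from A to the furthest cell:

┌───┬─┬─────┐
│A  │ │↓ ← ↰│
│ ╷ │ │ ╶─┐ │
│↓│ │ │↓  │↑│
│ ├─┘ │ ┌─┘ │
│↓│↓ ↰│↓│↱ ↑│
│ │ ╷ ╵ │ ╷ │
│↓│↓│↑ ↲│↑│ │
│ │ ├───┘ │ │
│↓│B│↱ → ↑│ │
│ └─┘ ┌───┘ │
│↳ → ↑│     │
└─────┴─────┘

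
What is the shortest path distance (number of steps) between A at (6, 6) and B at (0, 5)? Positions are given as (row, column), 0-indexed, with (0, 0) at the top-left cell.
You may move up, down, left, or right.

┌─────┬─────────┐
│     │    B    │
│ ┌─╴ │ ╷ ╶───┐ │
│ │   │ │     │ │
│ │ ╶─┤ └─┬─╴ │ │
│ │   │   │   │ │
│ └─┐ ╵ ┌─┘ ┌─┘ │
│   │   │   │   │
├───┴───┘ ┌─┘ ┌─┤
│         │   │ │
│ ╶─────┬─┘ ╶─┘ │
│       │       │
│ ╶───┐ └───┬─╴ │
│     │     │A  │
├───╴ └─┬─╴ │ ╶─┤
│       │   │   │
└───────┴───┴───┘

Finding path from (6, 6) to (0, 5):
Path: (6,6) → (6,7) → (5,7) → (5,6) → (5,5) → (4,5) → (4,6) → (3,6) → (3,7) → (2,7) → (1,7) → (0,7) → (0,6) → (0,5)
Distance: 13 steps

Solution:

┌─────┬─────────┐
│     │    B ← ↰│
│ ┌─╴ │ ╷ ╶───┐ │
│ │   │ │     │↑│
│ │ ╶─┤ └─┬─╴ │ │
│ │   │   │   │↑│
│ └─┐ ╵ ┌─┘ ┌─┘ │
│   │   │   │↱ ↑│
├───┴───┘ ┌─┘ ┌─┤
│         │↱ ↑│ │
│ ╶─────┬─┘ ╶─┘ │
│       │  ↑ ← ↰│
│ ╶───┐ └───┬─╴ │
│     │     │A ↑│
├───╴ └─┬─╴ │ ╶─┤
│       │   │   │
└───────┴───┴───┘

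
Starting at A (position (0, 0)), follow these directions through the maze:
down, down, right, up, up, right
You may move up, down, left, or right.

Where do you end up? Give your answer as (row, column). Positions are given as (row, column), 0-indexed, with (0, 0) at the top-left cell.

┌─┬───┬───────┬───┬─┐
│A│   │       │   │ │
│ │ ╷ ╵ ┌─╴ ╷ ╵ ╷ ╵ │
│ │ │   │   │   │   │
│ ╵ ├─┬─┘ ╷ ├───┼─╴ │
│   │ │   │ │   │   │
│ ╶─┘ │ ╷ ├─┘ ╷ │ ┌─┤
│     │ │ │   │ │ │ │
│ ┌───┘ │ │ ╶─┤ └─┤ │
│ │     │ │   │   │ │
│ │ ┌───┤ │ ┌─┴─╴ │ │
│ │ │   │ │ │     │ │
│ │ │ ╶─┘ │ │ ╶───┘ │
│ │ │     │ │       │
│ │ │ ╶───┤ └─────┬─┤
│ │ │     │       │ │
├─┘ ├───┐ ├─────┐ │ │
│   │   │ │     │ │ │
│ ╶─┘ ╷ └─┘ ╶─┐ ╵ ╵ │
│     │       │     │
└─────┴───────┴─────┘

Following directions step by step:
Start: (0, 0)
  down: (0, 0) → (1, 0)
  down: (1, 0) → (2, 0)
  right: (2, 0) → (2, 1)
  up: (2, 1) → (1, 1)
  up: (1, 1) → (0, 1)
  right: (0, 1) → (0, 2)
Final position: (0, 2)

Path taken:

┌─┬───┬───────┬───┬─┐
│A│↱ B│       │   │ │
│ │ ╷ ╵ ┌─╴ ╷ ╵ ╷ ╵ │
│↓│↑│   │   │   │   │
│ ╵ ├─┬─┘ ╷ ├───┼─╴ │
│↳ ↑│ │   │ │   │   │
│ ╶─┘ │ ╷ ├─┘ ╷ │ ┌─┤
│     │ │ │   │ │ │ │
│ ┌───┘ │ │ ╶─┤ └─┤ │
│ │     │ │   │   │ │
│ │ ┌───┤ │ ┌─┴─╴ │ │
│ │ │   │ │ │     │ │
│ │ │ ╶─┘ │ │ ╶───┘ │
│ │ │     │ │       │
│ │ │ ╶───┤ └─────┬─┤
│ │ │     │       │ │
├─┘ ├───┐ ├─────┐ │ │
│   │   │ │     │ │ │
│ ╶─┘ ╷ └─┘ ╶─┐ ╵ ╵ │
│     │       │     │
└─────┴───────┴─────┘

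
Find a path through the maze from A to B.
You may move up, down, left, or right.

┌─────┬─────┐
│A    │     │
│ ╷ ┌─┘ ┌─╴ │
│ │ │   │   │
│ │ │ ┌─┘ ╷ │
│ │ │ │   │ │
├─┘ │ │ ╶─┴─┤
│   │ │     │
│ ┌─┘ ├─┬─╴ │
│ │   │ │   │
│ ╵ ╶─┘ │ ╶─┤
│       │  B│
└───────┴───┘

Finding the shortest path through the maze:
Path length: 28 steps
Directions: right → down → down → down → left → down → down → right → up → right → up → up → up → right → up → right → right → down → left → down → left → down → right → right → down → left → down → right

Solution:

┌─────┬─────┐
│A ↓  │↱ → ↓│
│ ╷ ┌─┘ ┌─╴ │
│ │↓│↱ ↑│↓ ↲│
│ │ │ ┌─┘ ╷ │
│ │↓│↑│↓ ↲│ │
├─┘ │ │ ╶─┴─┤
│↓ ↲│↑│↳ → ↓│
│ ┌─┘ ├─┬─╴ │
│↓│↱ ↑│ │↓ ↲│
│ ╵ ╶─┘ │ ╶─┤
│↳ ↑    │↳ B│
└───────┴───┘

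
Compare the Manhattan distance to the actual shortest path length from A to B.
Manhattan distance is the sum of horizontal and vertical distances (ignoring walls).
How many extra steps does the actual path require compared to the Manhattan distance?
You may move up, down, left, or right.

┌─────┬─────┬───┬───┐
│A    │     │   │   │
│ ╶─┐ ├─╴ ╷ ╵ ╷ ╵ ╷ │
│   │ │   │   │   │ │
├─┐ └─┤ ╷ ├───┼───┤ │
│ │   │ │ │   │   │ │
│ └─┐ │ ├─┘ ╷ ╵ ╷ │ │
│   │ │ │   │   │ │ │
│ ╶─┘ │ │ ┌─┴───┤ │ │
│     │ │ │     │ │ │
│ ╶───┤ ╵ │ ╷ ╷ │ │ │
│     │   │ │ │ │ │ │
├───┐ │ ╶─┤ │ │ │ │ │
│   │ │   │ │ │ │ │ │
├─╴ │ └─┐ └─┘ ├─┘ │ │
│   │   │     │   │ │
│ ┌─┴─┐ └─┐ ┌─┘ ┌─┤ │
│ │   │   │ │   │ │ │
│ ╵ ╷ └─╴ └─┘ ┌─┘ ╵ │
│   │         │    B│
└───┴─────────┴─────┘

Manhattan distance: |9 - 0| + |9 - 0| = 18
Actual path length: 62
Extra steps: 62 - 18 = 44

Solution:

┌─────┬─────┬───┬───┐
│A    │  ↱ ↓│↱ ↓│↱ ↓│
│ ╶─┐ ├─╴ ╷ ╵ ╷ ╵ ╷ │
│↳ ↓│ │↱ ↑│↳ ↑│↳ ↑│↓│
├─┐ └─┤ ╷ ├───┼───┤ │
│ │↳ ↓│↑│ │↓ ↰│↓ ↰│↓│
│ └─┐ │ ├─┘ ╷ ╵ ╷ │ │
│   │↓│↑│↓ ↲│↑ ↲│↑│↓│
│ ╶─┘ │ │ ┌─┴───┤ │ │
│↓ ← ↲│↑│↓│     │↑│↓│
│ ╶───┤ ╵ │ ╷ ╷ │ │ │
│↳ → ↓│↑ ↲│ │ │ │↑│↓│
├───┐ │ ╶─┤ │ │ │ │ │
│   │↓│   │ │ │ │↑│↓│
├─╴ │ └─┐ └─┘ ├─┘ │ │
│   │↳ ↓│     │↱ ↑│↓│
│ ┌─┴─┐ └─┐ ┌─┘ ┌─┤ │
│ │   │↳ ↓│ │↱ ↑│ │↓│
│ ╵ ╷ └─╴ └─┘ ┌─┘ ╵ │
│   │    ↳ → ↑│    B│
└───┴─────────┴─────┘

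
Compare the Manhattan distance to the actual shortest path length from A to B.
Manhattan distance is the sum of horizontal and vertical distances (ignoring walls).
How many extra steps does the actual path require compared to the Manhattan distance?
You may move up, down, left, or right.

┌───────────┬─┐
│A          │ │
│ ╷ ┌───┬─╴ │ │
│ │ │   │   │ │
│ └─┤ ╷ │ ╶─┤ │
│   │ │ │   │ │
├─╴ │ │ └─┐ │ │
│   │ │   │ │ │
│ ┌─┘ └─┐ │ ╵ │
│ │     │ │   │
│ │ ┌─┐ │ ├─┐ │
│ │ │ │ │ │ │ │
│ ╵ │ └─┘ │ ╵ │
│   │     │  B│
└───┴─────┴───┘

Manhattan distance: |6 - 0| + |6 - 0| = 12
Actual path length: 14
Extra steps: 14 - 12 = 2

Solution:

┌───────────┬─┐
│A → → → → ↓│ │
│ ╷ ┌───┬─╴ │ │
│ │ │   │↓ ↲│ │
│ └─┤ ╷ │ ╶─┤ │
│   │ │ │↳ ↓│ │
├─╴ │ │ └─┐ │ │
│   │ │   │↓│ │
│ ┌─┘ └─┐ │ ╵ │
│ │     │ │↳ ↓│
│ │ ┌─┐ │ ├─┐ │
│ │ │ │ │ │ │↓│
│ ╵ │ └─┘ │ ╵ │
│   │     │  B│
└───┴─────┴───┘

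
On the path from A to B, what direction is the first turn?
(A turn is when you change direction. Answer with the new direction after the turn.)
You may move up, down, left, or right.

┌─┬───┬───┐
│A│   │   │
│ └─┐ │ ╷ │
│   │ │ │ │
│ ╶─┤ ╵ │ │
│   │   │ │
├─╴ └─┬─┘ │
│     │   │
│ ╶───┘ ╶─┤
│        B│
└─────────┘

Directions: down, down, right, down, left, down, right, right, right, right
First turn direction: right

Solution:

┌─┬───┬───┐
│A│   │   │
│ └─┐ │ ╷ │
│↓  │ │ │ │
│ ╶─┤ ╵ │ │
│↳ ↓│   │ │
├─╴ └─┬─┘ │
│↓ ↲  │   │
│ ╶───┘ ╶─┤
│↳ → → → B│
└─────────┘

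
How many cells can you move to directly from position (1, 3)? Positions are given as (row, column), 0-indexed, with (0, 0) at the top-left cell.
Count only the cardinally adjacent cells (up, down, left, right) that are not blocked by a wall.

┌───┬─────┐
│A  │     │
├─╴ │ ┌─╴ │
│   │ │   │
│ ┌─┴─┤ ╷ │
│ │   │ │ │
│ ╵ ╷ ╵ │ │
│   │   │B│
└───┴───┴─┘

Checking passable neighbors of (1, 3):
Neighbors: (2, 3), (1, 4)
Count: 2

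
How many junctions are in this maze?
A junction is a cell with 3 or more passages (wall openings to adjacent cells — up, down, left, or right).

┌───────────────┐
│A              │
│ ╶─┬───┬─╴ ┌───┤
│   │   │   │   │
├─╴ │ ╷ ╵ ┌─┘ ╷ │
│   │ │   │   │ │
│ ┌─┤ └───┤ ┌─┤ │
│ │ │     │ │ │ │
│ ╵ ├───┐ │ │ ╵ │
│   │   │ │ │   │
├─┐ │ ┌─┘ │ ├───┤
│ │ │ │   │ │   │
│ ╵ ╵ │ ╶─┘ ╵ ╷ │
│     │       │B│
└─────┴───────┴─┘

Checking each cell for number of passages:

Junctions found (3+ passages):
  (0, 5): 3 passages
  (4, 1): 3 passages
  (6, 1): 3 passages
  (6, 5): 3 passages
Total junctions: 4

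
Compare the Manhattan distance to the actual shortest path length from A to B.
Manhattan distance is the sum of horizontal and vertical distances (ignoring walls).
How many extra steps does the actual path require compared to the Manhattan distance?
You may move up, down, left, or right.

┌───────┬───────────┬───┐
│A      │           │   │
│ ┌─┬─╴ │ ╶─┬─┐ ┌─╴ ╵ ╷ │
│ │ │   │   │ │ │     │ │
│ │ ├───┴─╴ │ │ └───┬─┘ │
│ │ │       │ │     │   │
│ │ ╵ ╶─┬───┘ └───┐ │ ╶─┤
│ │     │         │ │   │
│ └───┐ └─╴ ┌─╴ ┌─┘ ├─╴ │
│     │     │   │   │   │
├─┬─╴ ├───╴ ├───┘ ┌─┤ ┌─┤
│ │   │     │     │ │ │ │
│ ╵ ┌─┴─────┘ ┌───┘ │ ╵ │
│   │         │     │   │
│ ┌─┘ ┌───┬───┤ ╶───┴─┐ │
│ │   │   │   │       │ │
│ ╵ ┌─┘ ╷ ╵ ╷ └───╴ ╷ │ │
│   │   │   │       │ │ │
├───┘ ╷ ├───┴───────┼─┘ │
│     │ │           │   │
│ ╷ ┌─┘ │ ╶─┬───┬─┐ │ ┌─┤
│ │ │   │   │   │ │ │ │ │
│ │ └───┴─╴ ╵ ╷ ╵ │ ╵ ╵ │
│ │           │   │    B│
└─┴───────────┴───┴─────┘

Manhattan distance: |11 - 0| + |11 - 0| = 22
Actual path length: 54
Extra steps: 54 - 22 = 32

Solution:

┌───────┬───────────┬───┐
│A      │      ↱ → ↓│↱ ↓│
│ ┌─┬─╴ │ ╶─┬─┐ ┌─╴ ╵ ╷ │
│↓│ │   │   │ │↑│  ↳ ↑│↓│
│ │ ├───┴─╴ │ │ └───┬─┘ │
│↓│ │       │ │↑ ← ↰│↓ ↲│
│ │ ╵ ╶─┬───┘ └───┐ │ ╶─┤
│↓│     │         │↑│↳ ↓│
│ └───┐ └─╴ ┌─╴ ┌─┘ ├─╴ │
│↳ → ↓│     │   │↱ ↑│↓ ↲│
├─┬─╴ ├───╴ ├───┘ ┌─┤ ┌─┤
│ │↓ ↲│     │↱ → ↑│ │↓│ │
│ ╵ ┌─┴─────┘ ┌───┘ │ ╵ │
│↓ ↲│↱ → → → ↑│     │↳ ↓│
│ ┌─┘ ┌───┬───┤ ╶───┴─┐ │
│↓│↱ ↑│   │   │       │↓│
│ ╵ ┌─┘ ╷ ╵ ╷ └───╴ ╷ │ │
│↳ ↑│   │   │       │ │↓│
├───┘ ╷ ├───┴───────┼─┘ │
│     │ │           │↓ ↲│
│ ╷ ┌─┘ │ ╶─┬───┬─┐ │ ┌─┤
│ │ │   │   │   │ │ │↓│ │
│ │ └───┴─╴ ╵ ╷ ╵ │ ╵ ╵ │
│ │           │   │  ↳ B│
└─┴───────────┴───┴─────┘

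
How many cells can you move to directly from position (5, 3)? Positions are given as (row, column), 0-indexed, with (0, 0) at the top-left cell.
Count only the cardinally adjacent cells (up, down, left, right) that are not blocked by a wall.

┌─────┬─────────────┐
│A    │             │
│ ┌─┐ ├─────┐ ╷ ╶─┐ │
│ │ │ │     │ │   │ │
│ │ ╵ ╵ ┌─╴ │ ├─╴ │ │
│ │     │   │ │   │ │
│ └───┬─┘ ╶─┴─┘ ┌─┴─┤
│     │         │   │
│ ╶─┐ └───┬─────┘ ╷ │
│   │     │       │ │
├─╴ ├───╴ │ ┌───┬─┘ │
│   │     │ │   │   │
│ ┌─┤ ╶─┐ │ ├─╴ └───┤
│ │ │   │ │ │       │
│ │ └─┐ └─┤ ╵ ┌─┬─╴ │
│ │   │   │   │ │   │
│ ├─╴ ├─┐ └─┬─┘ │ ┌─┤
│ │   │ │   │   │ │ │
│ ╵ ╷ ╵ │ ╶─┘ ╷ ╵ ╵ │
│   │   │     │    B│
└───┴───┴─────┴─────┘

Checking passable neighbors of (5, 3):
Neighbors: (5, 2), (5, 4)
Count: 2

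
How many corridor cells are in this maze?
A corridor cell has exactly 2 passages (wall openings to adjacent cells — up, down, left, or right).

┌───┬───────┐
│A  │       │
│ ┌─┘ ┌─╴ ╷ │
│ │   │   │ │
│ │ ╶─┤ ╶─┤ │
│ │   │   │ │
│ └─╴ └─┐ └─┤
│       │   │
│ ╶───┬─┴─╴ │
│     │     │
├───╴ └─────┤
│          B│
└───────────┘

Counting cells with exactly 2 passages:
Total corridor cells: 26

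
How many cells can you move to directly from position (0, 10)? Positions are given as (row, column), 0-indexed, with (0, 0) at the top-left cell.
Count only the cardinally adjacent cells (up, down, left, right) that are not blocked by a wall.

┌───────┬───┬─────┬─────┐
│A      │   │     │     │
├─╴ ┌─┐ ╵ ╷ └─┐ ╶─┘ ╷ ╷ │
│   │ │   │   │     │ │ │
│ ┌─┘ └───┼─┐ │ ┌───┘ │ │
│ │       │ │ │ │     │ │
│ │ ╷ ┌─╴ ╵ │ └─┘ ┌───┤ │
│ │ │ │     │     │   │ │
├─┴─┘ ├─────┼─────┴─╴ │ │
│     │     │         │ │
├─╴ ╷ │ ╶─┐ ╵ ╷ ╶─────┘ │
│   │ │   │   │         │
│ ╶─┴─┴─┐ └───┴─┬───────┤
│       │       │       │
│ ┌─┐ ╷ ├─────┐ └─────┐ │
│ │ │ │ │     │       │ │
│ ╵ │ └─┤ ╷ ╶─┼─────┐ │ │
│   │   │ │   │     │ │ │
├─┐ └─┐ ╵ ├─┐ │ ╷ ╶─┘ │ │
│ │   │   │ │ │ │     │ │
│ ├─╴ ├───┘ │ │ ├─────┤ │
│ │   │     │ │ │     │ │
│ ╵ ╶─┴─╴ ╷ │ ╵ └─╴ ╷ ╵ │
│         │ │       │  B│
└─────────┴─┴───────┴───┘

Checking passable neighbors of (0, 10):
Neighbors: (1, 10), (0, 9), (0, 11)
Count: 3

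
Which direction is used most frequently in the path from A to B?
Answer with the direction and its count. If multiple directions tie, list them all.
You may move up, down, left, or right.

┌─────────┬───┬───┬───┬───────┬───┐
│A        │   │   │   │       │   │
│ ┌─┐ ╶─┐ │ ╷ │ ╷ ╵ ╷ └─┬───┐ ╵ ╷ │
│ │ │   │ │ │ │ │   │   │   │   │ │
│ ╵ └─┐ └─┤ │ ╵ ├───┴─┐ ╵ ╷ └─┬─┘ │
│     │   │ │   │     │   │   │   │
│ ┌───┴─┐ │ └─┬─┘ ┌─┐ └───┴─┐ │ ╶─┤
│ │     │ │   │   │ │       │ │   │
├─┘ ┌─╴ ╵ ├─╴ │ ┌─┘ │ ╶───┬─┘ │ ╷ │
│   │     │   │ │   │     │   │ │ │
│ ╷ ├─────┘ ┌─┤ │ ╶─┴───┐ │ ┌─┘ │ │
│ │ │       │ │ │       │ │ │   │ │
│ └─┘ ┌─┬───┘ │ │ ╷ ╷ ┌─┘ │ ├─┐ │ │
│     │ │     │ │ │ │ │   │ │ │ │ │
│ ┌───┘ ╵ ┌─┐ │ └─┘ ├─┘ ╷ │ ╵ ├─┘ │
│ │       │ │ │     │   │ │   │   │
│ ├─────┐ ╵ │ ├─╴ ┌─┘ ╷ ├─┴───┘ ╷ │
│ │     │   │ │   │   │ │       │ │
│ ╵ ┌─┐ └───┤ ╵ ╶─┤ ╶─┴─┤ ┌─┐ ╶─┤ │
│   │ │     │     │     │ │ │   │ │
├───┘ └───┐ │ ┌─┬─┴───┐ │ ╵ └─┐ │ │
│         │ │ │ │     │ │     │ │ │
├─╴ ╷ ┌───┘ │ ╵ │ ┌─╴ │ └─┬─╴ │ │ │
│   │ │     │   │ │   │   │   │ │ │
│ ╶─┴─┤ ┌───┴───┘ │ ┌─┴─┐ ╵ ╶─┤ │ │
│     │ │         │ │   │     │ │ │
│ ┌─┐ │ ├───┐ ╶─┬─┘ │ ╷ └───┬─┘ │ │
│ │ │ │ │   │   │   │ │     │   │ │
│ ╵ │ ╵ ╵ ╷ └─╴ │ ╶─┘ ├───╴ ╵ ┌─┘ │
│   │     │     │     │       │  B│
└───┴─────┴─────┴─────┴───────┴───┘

Directions: right, right, down, right, down, right, down, down, left, up, left, left, down, left, down, down, down, down, down, right, up, right, right, down, right, right, down, down, left, left, down, down, down, right, up, right, down, right, right, up, left, up, right, right, up, up, right, right, down, left, down, down, left, down, right, right, up, up, right, down, right, right, down, right, up, right, up, up, up, up, left, up, right, up, right, down, down, down, down, down, down, down
Counts: {'right': 26, 'down': 30, 'left': 10, 'up': 16}
Most common: down (30 times)

Solution:

┌─────────┬───┬───┬───┬───────┬───┐
│A → ↓    │   │   │   │       │   │
│ ┌─┐ ╶─┐ │ ╷ │ ╷ ╵ ╷ └─┬───┐ ╵ ╷ │
│ │ │↳ ↓│ │ │ │ │   │   │   │   │ │
│ ╵ └─┐ └─┤ │ ╵ ├───┴─┐ ╵ ╷ └─┬─┘ │
│     │↳ ↓│ │   │     │   │   │   │
│ ┌───┴─┐ │ └─┬─┘ ┌─┐ └───┴─┐ │ ╶─┤
│ │↓ ← ↰│↓│   │   │ │       │ │   │
├─┘ ┌─╴ ╵ ├─╴ │ ┌─┘ │ ╶───┬─┘ │ ╷ │
│↓ ↲│  ↑ ↲│   │ │   │     │   │ │ │
│ ╷ ├─────┘ ┌─┤ │ ╶─┴───┐ │ ┌─┘ │ │
│↓│ │       │ │ │       │ │ │   │ │
│ └─┘ ┌─┬───┘ │ │ ╷ ╷ ┌─┘ │ ├─┐ │ │
│↓    │ │     │ │ │ │ │   │ │ │ │ │
│ ┌───┘ ╵ ┌─┐ │ └─┘ ├─┘ ╷ │ ╵ ├─┘ │
│↓│       │ │ │     │   │ │   │↱ ↓│
│ ├─────┐ ╵ │ ├─╴ ┌─┘ ╷ ├─┴───┘ ╷ │
│↓│↱ → ↓│   │ │   │   │ │    ↱ ↑│↓│
│ ╵ ┌─┐ └───┤ ╵ ╶─┤ ╶─┴─┤ ┌─┐ ╶─┤ │
│↳ ↑│ │↳ → ↓│     │     │ │ │↑ ↰│↓│
├───┘ └───┐ │ ┌─┬─┴───┐ │ ╵ └─┐ │ │
│         │↓│ │ │↱ → ↓│ │     │↑│↓│
├─╴ ╷ ┌───┘ │ ╵ │ ┌─╴ │ └─┬─╴ │ │ │
│   │ │↓ ← ↲│   │↑│↓ ↲│   │   │↑│↓│
│ ╶─┴─┤ ┌───┴───┘ │ ┌─┴─┐ ╵ ╶─┤ │ │
│     │↓│    ↱ → ↑│↓│↱ ↓│     │↑│↓│
│ ┌─┐ │ ├───┐ ╶─┬─┘ │ ╷ └───┬─┘ │ │
│ │ │ │↓│↱ ↓│↑ ↰│↓ ↲│↑│↳ → ↓│↱ ↑│↓│
│ ╵ │ ╵ ╵ ╷ └─╴ │ ╶─┘ ├───╴ ╵ ┌─┘ │
│   │  ↳ ↑│↳ → ↑│↳ → ↑│    ↳ ↑│  B│
└───┴─────┴─────┴─────┴───────┴───┘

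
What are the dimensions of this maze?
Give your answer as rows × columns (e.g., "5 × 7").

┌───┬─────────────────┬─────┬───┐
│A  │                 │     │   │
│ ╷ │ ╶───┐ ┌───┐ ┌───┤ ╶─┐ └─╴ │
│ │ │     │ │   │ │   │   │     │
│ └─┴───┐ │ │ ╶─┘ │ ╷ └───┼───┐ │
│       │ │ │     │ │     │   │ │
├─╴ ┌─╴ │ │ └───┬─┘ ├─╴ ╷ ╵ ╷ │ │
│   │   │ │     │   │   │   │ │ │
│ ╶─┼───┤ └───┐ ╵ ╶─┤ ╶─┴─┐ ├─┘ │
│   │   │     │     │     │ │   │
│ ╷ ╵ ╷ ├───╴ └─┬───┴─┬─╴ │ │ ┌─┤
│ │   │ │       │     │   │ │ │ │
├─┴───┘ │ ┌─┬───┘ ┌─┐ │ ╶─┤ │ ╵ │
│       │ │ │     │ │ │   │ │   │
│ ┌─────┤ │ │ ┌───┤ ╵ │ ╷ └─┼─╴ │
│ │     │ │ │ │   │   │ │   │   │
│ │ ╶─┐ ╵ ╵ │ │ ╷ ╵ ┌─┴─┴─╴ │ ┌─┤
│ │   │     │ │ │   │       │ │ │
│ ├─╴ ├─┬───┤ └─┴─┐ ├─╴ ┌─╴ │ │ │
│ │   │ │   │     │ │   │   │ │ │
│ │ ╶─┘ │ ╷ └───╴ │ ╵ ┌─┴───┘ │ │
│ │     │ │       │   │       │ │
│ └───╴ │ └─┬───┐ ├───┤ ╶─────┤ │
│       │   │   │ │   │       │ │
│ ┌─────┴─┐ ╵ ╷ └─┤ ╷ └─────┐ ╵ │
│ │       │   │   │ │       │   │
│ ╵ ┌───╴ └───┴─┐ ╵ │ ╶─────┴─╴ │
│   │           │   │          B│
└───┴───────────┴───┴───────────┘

Counting the maze dimensions:
Rows (vertical): 14
Columns (horizontal): 16
Dimensions: 14 × 16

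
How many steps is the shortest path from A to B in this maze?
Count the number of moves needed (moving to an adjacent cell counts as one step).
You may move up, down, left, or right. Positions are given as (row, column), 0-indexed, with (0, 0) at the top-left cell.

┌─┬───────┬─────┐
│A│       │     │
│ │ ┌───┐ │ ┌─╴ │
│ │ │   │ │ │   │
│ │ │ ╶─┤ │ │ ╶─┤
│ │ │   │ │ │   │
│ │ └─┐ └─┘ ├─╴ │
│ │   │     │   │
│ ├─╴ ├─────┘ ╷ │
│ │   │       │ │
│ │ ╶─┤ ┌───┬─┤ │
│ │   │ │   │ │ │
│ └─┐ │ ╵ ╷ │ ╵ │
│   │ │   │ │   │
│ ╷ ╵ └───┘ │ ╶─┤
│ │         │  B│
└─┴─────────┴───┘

Using BFS to find shortest path:
Start: (0, 0), End: (7, 7)
Path found:
(0,0) → (1,0) → (2,0) → (3,0) → (4,0) → (5,0) → (6,0) → (6,1) → (7,1) → (7,2) → (7,3) → (7,4) → (7,5) → (6,5) → (5,5) → (5,4) → (6,4) → (6,3) → (5,3) → (4,3) → (4,4) → (4,5) → (4,6) → (3,6) → (3,7) → (4,7) → (5,7) → (6,7) → (6,6) → (7,6) → (7,7)
Number of steps: 30

Solution:

┌─┬───────┬─────┐
│A│       │     │
│ │ ┌───┐ │ ┌─╴ │
│↓│ │   │ │ │   │
│ │ │ ╶─┤ │ │ ╶─┤
│↓│ │   │ │ │   │
│ │ └─┐ └─┘ ├─╴ │
│↓│   │     │↱ ↓│
│ ├─╴ ├─────┘ ╷ │
│↓│   │↱ → → ↑│↓│
│ │ ╶─┤ ┌───┬─┤ │
│↓│   │↑│↓ ↰│ │↓│
│ └─┐ │ ╵ ╷ │ ╵ │
│↳ ↓│ │↑ ↲│↑│↓ ↲│
│ ╷ ╵ └───┘ │ ╶─┤
│ │↳ → → → ↑│↳ B│
└─┴─────────┴───┘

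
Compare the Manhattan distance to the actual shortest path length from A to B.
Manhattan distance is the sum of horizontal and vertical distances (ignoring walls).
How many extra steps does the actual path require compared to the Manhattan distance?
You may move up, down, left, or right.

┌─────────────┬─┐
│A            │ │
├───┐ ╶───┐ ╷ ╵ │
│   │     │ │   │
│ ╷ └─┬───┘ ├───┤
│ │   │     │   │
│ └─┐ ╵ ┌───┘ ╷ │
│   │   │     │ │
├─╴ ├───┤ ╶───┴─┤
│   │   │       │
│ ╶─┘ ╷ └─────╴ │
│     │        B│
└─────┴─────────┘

Manhattan distance: |5 - 0| + |7 - 0| = 12
Actual path length: 30
Extra steps: 30 - 12 = 18

Solution:

┌─────────────┬─┐
│A → → → → ↓  │ │
├───┐ ╶───┐ ╷ ╵ │
│↓ ↰│     │↓│   │
│ ╷ └─┬───┘ ├───┤
│↓│↑ ↰│↓ ← ↲│   │
│ └─┐ ╵ ┌───┘ ╷ │
│↳ ↓│↑ ↲│     │ │
├─╴ ├───┤ ╶───┴─┤
│↓ ↲│↱ ↓│       │
│ ╶─┘ ╷ └─────╴ │
│↳ → ↑│↳ → → → B│
└─────┴─────────┘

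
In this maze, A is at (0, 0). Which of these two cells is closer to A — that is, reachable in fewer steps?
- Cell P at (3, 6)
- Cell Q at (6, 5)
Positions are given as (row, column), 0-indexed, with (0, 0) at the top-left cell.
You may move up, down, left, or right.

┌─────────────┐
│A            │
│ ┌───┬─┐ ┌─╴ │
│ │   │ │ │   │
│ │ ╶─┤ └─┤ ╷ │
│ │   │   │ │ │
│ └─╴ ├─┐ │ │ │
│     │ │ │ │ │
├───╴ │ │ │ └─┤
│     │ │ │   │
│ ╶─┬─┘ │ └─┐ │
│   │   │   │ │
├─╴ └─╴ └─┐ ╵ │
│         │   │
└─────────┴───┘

Shortest path A → P at (3, 6): 9 steps
Shortest path A → Q at (6, 5): 15 steps

P is closer (9 steps vs 15 steps).

Path to P:

┌─────────────┐
│A → → → → → ↓│
│ ┌───┬─┐ ┌─╴ │
│ │   │ │ │  ↓│
│ │ ╶─┤ └─┤ ╷ │
│ │   │   │ │↓│
│ └─╴ ├─┐ │ │ │
│     │ │ │ │P│
├───╴ │ │ │ └─┤
│     │ │ │   │
│ ╶─┬─┘ │ └─┐ │
│   │   │   │ │
├─╴ └─╴ └─┐ ╵ │
│         │   │
└─────────┴───┘

Path to Q:

┌─────────────┐
│A → → → → → ↓│
│ ┌───┬─┐ ┌─╴ │
│ │   │ │ │↓ ↲│
│ │ ╶─┤ └─┤ ╷ │
│ │   │   │↓│ │
│ └─╴ ├─┐ │ │ │
│     │ │ │↓│ │
├───╴ │ │ │ └─┤
│     │ │ │↳ ↓│
│ ╶─┬─┘ │ └─┐ │
│   │   │   │↓│
├─╴ └─╴ └─┐ ╵ │
│         │Q ↲│
└─────────┴───┘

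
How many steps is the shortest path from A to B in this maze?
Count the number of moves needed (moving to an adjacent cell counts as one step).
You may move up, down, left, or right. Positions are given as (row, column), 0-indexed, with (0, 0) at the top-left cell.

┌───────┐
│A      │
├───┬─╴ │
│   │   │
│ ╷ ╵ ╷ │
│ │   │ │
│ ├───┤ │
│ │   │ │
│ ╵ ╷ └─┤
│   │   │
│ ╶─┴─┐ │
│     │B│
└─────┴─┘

Using BFS to find shortest path:
Start: (0, 0), End: (5, 3)
Path found:
(0,0) → (0,1) → (0,2) → (0,3) → (1,3) → (1,2) → (2,2) → (2,1) → (1,1) → (1,0) → (2,0) → (3,0) → (4,0) → (4,1) → (3,1) → (3,2) → (4,2) → (4,3) → (5,3)
Number of steps: 18

Solution:

┌───────┐
│A → → ↓│
├───┬─╴ │
│↓ ↰│↓ ↲│
│ ╷ ╵ ╷ │
│↓│↑ ↲│ │
│ ├───┤ │
│↓│↱ ↓│ │
│ ╵ ╷ └─┤
│↳ ↑│↳ ↓│
│ ╶─┴─┐ │
│     │B│
└─────┴─┘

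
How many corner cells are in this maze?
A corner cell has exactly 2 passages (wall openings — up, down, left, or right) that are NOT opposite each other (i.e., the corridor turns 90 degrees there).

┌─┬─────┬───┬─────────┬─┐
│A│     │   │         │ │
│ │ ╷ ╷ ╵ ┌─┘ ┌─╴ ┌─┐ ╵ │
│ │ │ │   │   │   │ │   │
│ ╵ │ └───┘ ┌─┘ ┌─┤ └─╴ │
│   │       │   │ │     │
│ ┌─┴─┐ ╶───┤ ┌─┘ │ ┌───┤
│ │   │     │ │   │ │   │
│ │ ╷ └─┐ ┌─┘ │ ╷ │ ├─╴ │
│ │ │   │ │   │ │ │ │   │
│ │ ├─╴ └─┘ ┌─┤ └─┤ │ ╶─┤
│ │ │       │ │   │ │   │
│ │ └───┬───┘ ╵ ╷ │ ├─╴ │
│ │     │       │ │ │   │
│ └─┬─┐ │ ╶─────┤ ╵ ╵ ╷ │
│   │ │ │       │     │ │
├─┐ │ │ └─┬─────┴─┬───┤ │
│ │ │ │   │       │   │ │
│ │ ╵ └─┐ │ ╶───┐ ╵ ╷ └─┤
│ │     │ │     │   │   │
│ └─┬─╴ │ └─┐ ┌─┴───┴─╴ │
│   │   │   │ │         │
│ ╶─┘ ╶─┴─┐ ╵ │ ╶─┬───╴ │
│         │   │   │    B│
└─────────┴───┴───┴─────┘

Counting corner cells (2 non-opposite passages):
Total corners: 66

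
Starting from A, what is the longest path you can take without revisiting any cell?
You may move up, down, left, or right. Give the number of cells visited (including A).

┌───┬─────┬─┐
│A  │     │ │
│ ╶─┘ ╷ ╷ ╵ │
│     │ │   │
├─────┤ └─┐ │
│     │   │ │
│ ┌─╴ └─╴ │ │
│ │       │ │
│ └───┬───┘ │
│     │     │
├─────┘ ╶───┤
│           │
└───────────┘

Finding longest simple path using DFS:
Start: (0, 0)
Longest path visits 19 cells
Path: A → down → right → right → up → right → down → down → right → down → left → left → up → left → left → down → down → right → right

Solution:

┌───┬─────┬─┐
│A  │↱ ↓  │ │
│ ╶─┘ ╷ ╷ ╵ │
│↳ → ↑│↓│   │
├─────┤ └─┐ │
│↓ ← ↰│↳ ↓│ │
│ ┌─╴ └─╴ │ │
│↓│  ↑ ← ↲│ │
│ └───┬───┘ │
│↳ → B│     │
├─────┘ ╶───┤
│           │
└───────────┘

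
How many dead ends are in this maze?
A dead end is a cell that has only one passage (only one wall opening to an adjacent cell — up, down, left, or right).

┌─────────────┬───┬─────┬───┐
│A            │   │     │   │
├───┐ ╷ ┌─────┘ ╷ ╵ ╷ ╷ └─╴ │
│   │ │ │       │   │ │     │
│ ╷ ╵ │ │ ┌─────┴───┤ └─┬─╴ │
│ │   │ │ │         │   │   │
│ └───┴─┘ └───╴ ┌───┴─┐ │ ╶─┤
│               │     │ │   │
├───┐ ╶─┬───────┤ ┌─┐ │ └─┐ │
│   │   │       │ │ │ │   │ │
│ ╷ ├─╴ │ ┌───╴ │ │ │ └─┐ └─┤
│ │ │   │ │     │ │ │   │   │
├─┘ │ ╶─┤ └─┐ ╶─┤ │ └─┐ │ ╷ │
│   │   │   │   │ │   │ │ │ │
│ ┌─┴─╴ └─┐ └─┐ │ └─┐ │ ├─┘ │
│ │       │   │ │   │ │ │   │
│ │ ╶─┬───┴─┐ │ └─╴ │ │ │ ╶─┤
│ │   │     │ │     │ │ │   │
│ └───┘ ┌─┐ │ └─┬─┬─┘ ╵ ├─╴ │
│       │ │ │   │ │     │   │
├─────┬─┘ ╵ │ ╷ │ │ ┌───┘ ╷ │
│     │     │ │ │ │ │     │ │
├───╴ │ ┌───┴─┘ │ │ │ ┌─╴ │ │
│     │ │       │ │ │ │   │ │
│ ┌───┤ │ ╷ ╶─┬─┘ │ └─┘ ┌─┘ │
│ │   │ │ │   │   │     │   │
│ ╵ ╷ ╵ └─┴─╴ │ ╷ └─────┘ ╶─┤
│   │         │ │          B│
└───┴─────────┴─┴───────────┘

Checking each cell for number of passages:

Dead ends found at positions:
  (0, 0)
  (0, 6)
  (0, 12)
  (2, 3)
  (2, 5)
  (2, 9)
  (4, 9)
  (4, 13)
  (5, 0)
  (5, 5)
  (6, 12)
  (7, 4)
  (8, 2)
  (9, 4)
  (9, 8)
  (10, 0)
  (10, 6)
  (11, 10)
  (12, 4)
  (13, 7)
  (13, 13)
Total dead ends: 21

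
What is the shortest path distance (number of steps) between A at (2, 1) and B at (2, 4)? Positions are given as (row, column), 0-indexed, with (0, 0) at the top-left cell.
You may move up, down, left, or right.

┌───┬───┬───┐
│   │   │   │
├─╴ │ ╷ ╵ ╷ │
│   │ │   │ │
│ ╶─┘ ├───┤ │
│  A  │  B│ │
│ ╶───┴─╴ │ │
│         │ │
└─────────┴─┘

Finding path from (2, 1) to (2, 4):
Path: (2,1) → (2,0) → (3,0) → (3,1) → (3,2) → (3,3) → (3,4) → (2,4)
Distance: 7 steps

Solution:

┌───┬───┬───┐
│   │   │   │
├─╴ │ ╷ ╵ ╷ │
│   │ │   │ │
│ ╶─┘ ├───┤ │
│↓ A  │  B│ │
│ ╶───┴─╴ │ │
│↳ → → → ↑│ │
└─────────┴─┘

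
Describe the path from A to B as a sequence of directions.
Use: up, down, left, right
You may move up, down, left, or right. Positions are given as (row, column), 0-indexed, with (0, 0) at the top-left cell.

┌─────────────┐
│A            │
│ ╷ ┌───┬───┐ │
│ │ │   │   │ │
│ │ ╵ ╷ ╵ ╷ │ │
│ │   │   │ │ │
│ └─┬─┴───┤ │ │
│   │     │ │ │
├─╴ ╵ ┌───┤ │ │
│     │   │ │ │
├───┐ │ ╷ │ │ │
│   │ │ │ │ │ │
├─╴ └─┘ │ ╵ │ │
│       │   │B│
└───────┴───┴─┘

Finding the path and converting it to directions:
Path through cells: (0,0) → (0,1) → (0,2) → (0,3) → (0,4) → (0,5) → (0,6) → (1,6) → (2,6) → (3,6) → (4,6) → (5,6) → (6,6)
Directions: right, right, right, right, right, right, down, down, down, down, down, down

Solution:

┌─────────────┐
│A → → → → → ↓│
│ ╷ ┌───┬───┐ │
│ │ │   │   │↓│
│ │ ╵ ╷ ╵ ╷ │ │
│ │   │   │ │↓│
│ └─┬─┴───┤ │ │
│   │     │ │↓│
├─╴ ╵ ┌───┤ │ │
│     │   │ │↓│
├───┐ │ ╷ │ │ │
│   │ │ │ │ │↓│
├─╴ └─┘ │ ╵ │ │
│       │   │B│
└───────┴───┴─┘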